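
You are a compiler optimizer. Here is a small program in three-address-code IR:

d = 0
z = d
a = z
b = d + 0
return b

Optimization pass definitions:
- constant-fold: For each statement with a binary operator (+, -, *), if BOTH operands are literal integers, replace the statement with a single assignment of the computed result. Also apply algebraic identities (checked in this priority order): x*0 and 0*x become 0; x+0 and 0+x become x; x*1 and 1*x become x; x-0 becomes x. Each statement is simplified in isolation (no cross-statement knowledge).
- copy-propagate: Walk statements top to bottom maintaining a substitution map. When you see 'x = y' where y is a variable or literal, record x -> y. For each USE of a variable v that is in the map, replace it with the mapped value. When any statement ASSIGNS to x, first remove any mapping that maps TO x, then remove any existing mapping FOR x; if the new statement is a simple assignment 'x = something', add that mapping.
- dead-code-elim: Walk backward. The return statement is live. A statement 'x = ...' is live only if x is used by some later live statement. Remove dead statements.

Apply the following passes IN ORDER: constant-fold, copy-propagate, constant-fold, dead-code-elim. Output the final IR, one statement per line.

Answer: return 0

Derivation:
Initial IR:
  d = 0
  z = d
  a = z
  b = d + 0
  return b
After constant-fold (5 stmts):
  d = 0
  z = d
  a = z
  b = d
  return b
After copy-propagate (5 stmts):
  d = 0
  z = 0
  a = 0
  b = 0
  return 0
After constant-fold (5 stmts):
  d = 0
  z = 0
  a = 0
  b = 0
  return 0
After dead-code-elim (1 stmts):
  return 0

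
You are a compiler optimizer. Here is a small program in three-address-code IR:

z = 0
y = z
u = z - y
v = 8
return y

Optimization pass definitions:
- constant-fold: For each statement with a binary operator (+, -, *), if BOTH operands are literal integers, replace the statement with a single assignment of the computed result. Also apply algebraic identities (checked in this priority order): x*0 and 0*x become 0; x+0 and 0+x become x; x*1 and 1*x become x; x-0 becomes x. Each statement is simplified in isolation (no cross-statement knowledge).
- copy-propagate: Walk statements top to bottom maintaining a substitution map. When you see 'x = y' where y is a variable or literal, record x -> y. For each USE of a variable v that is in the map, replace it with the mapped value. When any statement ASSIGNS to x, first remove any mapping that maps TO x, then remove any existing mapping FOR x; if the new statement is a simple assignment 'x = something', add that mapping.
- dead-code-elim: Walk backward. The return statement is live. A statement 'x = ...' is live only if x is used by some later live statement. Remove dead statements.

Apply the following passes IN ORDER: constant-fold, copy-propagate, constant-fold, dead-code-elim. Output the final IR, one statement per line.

Answer: return 0

Derivation:
Initial IR:
  z = 0
  y = z
  u = z - y
  v = 8
  return y
After constant-fold (5 stmts):
  z = 0
  y = z
  u = z - y
  v = 8
  return y
After copy-propagate (5 stmts):
  z = 0
  y = 0
  u = 0 - 0
  v = 8
  return 0
After constant-fold (5 stmts):
  z = 0
  y = 0
  u = 0
  v = 8
  return 0
After dead-code-elim (1 stmts):
  return 0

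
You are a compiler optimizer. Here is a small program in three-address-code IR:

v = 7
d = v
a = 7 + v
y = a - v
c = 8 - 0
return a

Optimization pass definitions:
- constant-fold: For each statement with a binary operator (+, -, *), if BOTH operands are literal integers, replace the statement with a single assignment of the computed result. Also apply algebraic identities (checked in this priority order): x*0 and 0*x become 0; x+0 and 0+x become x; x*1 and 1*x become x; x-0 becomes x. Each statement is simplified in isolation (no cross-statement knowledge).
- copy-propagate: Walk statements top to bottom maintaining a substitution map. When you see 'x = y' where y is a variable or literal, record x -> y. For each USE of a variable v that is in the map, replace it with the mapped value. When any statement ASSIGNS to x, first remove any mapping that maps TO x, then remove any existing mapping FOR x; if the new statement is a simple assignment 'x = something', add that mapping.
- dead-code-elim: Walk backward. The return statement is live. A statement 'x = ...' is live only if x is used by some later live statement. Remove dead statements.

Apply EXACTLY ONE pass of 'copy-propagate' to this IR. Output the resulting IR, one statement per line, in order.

Answer: v = 7
d = 7
a = 7 + 7
y = a - 7
c = 8 - 0
return a

Derivation:
Applying copy-propagate statement-by-statement:
  [1] v = 7  (unchanged)
  [2] d = v  -> d = 7
  [3] a = 7 + v  -> a = 7 + 7
  [4] y = a - v  -> y = a - 7
  [5] c = 8 - 0  (unchanged)
  [6] return a  (unchanged)
Result (6 stmts):
  v = 7
  d = 7
  a = 7 + 7
  y = a - 7
  c = 8 - 0
  return a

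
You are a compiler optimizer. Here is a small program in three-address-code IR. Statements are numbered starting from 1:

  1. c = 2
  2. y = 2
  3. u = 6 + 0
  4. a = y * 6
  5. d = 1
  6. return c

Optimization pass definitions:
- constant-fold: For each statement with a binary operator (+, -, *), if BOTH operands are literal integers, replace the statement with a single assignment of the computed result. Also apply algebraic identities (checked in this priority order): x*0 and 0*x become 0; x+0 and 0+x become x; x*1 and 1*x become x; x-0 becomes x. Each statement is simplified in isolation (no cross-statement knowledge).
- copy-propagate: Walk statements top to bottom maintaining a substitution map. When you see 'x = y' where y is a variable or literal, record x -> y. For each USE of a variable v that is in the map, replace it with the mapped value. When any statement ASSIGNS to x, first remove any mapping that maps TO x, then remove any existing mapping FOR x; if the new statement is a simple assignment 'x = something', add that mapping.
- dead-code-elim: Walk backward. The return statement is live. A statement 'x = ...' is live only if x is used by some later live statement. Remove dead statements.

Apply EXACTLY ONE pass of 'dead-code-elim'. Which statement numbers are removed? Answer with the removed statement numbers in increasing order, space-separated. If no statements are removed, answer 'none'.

Answer: 2 3 4 5

Derivation:
Backward liveness scan:
Stmt 1 'c = 2': KEEP (c is live); live-in = []
Stmt 2 'y = 2': DEAD (y not in live set ['c'])
Stmt 3 'u = 6 + 0': DEAD (u not in live set ['c'])
Stmt 4 'a = y * 6': DEAD (a not in live set ['c'])
Stmt 5 'd = 1': DEAD (d not in live set ['c'])
Stmt 6 'return c': KEEP (return); live-in = ['c']
Removed statement numbers: [2, 3, 4, 5]
Surviving IR:
  c = 2
  return c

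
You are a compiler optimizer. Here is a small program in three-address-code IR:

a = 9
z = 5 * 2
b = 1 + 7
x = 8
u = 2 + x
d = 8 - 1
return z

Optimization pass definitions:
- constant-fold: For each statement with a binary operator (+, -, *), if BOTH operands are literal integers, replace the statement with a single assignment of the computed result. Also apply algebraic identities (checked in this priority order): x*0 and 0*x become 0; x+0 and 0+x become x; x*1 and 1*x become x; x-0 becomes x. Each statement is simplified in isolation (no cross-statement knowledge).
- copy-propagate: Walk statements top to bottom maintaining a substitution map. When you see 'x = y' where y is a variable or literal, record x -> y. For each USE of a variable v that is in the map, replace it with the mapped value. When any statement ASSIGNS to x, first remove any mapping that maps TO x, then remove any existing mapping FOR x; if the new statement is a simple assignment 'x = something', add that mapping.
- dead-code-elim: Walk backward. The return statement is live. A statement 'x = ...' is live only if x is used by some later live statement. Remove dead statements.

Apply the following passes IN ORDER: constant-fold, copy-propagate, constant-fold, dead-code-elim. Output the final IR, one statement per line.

Initial IR:
  a = 9
  z = 5 * 2
  b = 1 + 7
  x = 8
  u = 2 + x
  d = 8 - 1
  return z
After constant-fold (7 stmts):
  a = 9
  z = 10
  b = 8
  x = 8
  u = 2 + x
  d = 7
  return z
After copy-propagate (7 stmts):
  a = 9
  z = 10
  b = 8
  x = 8
  u = 2 + 8
  d = 7
  return 10
After constant-fold (7 stmts):
  a = 9
  z = 10
  b = 8
  x = 8
  u = 10
  d = 7
  return 10
After dead-code-elim (1 stmts):
  return 10

Answer: return 10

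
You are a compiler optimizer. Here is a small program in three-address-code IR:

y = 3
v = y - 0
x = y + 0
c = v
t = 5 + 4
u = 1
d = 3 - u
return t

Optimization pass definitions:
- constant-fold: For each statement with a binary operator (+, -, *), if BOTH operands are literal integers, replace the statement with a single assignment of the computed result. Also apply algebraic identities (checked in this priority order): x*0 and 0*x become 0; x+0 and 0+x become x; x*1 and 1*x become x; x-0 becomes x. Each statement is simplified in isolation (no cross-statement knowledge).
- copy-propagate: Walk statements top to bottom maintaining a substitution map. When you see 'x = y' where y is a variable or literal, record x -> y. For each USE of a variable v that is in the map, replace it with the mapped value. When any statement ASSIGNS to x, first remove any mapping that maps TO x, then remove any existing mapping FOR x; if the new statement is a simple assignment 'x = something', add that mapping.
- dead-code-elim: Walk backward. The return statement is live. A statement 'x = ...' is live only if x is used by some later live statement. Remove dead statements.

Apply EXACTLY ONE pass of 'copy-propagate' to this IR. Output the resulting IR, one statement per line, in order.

Applying copy-propagate statement-by-statement:
  [1] y = 3  (unchanged)
  [2] v = y - 0  -> v = 3 - 0
  [3] x = y + 0  -> x = 3 + 0
  [4] c = v  (unchanged)
  [5] t = 5 + 4  (unchanged)
  [6] u = 1  (unchanged)
  [7] d = 3 - u  -> d = 3 - 1
  [8] return t  (unchanged)
Result (8 stmts):
  y = 3
  v = 3 - 0
  x = 3 + 0
  c = v
  t = 5 + 4
  u = 1
  d = 3 - 1
  return t

Answer: y = 3
v = 3 - 0
x = 3 + 0
c = v
t = 5 + 4
u = 1
d = 3 - 1
return t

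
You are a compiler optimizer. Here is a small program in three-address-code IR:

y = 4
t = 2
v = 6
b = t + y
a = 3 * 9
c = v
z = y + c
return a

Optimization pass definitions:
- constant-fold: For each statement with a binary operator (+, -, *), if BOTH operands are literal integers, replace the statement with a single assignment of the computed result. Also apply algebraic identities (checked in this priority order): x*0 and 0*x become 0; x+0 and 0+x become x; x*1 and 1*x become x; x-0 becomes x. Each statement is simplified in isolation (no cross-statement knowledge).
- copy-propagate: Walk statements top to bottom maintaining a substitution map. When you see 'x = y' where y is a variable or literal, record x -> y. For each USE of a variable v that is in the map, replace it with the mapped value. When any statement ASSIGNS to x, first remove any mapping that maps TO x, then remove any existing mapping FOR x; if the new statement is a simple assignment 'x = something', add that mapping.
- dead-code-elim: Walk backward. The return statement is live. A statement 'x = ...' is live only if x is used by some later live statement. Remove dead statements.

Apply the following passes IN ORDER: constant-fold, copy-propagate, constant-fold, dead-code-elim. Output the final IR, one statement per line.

Answer: return 27

Derivation:
Initial IR:
  y = 4
  t = 2
  v = 6
  b = t + y
  a = 3 * 9
  c = v
  z = y + c
  return a
After constant-fold (8 stmts):
  y = 4
  t = 2
  v = 6
  b = t + y
  a = 27
  c = v
  z = y + c
  return a
After copy-propagate (8 stmts):
  y = 4
  t = 2
  v = 6
  b = 2 + 4
  a = 27
  c = 6
  z = 4 + 6
  return 27
After constant-fold (8 stmts):
  y = 4
  t = 2
  v = 6
  b = 6
  a = 27
  c = 6
  z = 10
  return 27
After dead-code-elim (1 stmts):
  return 27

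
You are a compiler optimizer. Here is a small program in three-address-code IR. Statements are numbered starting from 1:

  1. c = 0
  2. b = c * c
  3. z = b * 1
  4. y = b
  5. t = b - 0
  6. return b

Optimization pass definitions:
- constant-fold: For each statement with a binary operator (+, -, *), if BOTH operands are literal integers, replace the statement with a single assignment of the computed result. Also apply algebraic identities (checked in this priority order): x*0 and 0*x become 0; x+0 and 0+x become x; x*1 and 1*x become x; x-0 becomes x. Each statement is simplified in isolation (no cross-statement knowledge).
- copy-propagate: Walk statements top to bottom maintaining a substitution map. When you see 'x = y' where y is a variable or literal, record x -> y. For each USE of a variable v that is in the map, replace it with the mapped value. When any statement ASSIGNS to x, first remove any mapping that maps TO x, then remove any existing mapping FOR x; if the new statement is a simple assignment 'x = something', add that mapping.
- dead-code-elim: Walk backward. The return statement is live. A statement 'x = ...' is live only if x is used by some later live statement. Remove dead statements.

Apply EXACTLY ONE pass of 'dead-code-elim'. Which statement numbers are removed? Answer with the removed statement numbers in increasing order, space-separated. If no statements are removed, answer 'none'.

Answer: 3 4 5

Derivation:
Backward liveness scan:
Stmt 1 'c = 0': KEEP (c is live); live-in = []
Stmt 2 'b = c * c': KEEP (b is live); live-in = ['c']
Stmt 3 'z = b * 1': DEAD (z not in live set ['b'])
Stmt 4 'y = b': DEAD (y not in live set ['b'])
Stmt 5 't = b - 0': DEAD (t not in live set ['b'])
Stmt 6 'return b': KEEP (return); live-in = ['b']
Removed statement numbers: [3, 4, 5]
Surviving IR:
  c = 0
  b = c * c
  return b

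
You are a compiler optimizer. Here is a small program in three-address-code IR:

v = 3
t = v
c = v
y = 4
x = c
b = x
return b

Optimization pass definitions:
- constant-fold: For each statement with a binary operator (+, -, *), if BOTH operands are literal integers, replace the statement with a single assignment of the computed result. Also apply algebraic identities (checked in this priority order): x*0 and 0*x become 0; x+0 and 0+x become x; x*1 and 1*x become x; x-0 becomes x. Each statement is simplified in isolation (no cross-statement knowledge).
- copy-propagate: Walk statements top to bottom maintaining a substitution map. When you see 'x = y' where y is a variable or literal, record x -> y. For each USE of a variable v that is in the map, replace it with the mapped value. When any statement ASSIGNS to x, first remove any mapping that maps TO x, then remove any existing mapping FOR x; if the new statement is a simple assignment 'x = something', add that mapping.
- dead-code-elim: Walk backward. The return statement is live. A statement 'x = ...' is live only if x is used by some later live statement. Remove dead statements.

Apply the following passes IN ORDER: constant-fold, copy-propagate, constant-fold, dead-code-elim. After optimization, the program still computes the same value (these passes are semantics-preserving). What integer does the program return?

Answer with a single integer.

Answer: 3

Derivation:
Initial IR:
  v = 3
  t = v
  c = v
  y = 4
  x = c
  b = x
  return b
After constant-fold (7 stmts):
  v = 3
  t = v
  c = v
  y = 4
  x = c
  b = x
  return b
After copy-propagate (7 stmts):
  v = 3
  t = 3
  c = 3
  y = 4
  x = 3
  b = 3
  return 3
After constant-fold (7 stmts):
  v = 3
  t = 3
  c = 3
  y = 4
  x = 3
  b = 3
  return 3
After dead-code-elim (1 stmts):
  return 3
Evaluate:
  v = 3  =>  v = 3
  t = v  =>  t = 3
  c = v  =>  c = 3
  y = 4  =>  y = 4
  x = c  =>  x = 3
  b = x  =>  b = 3
  return b = 3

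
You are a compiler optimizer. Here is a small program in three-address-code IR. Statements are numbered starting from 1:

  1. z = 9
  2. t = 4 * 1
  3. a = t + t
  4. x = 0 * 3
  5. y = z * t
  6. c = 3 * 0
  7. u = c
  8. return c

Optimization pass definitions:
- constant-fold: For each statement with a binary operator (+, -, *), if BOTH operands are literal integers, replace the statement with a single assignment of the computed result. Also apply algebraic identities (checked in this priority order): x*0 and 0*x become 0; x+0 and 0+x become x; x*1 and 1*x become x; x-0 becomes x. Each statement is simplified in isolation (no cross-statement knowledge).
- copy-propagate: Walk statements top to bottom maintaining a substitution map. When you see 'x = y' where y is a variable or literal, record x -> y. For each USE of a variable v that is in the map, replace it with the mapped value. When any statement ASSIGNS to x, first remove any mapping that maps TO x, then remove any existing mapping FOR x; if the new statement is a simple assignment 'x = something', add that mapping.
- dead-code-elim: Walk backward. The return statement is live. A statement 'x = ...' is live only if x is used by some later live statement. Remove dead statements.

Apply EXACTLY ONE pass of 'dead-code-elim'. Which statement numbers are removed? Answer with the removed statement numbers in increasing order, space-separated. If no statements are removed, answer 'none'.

Backward liveness scan:
Stmt 1 'z = 9': DEAD (z not in live set [])
Stmt 2 't = 4 * 1': DEAD (t not in live set [])
Stmt 3 'a = t + t': DEAD (a not in live set [])
Stmt 4 'x = 0 * 3': DEAD (x not in live set [])
Stmt 5 'y = z * t': DEAD (y not in live set [])
Stmt 6 'c = 3 * 0': KEEP (c is live); live-in = []
Stmt 7 'u = c': DEAD (u not in live set ['c'])
Stmt 8 'return c': KEEP (return); live-in = ['c']
Removed statement numbers: [1, 2, 3, 4, 5, 7]
Surviving IR:
  c = 3 * 0
  return c

Answer: 1 2 3 4 5 7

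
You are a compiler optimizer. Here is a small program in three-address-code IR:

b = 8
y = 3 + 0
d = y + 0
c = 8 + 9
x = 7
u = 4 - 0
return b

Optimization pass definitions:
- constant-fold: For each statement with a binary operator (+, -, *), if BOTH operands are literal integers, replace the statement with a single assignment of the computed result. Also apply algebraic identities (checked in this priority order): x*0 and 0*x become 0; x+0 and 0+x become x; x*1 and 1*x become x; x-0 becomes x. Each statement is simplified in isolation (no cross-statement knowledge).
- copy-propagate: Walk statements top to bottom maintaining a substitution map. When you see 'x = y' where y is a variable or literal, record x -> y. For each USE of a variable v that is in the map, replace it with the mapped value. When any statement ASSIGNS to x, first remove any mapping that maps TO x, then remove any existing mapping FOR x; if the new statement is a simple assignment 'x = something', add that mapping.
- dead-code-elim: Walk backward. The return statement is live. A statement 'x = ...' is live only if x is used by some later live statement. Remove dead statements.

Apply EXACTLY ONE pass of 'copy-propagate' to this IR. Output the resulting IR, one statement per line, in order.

Applying copy-propagate statement-by-statement:
  [1] b = 8  (unchanged)
  [2] y = 3 + 0  (unchanged)
  [3] d = y + 0  (unchanged)
  [4] c = 8 + 9  (unchanged)
  [5] x = 7  (unchanged)
  [6] u = 4 - 0  (unchanged)
  [7] return b  -> return 8
Result (7 stmts):
  b = 8
  y = 3 + 0
  d = y + 0
  c = 8 + 9
  x = 7
  u = 4 - 0
  return 8

Answer: b = 8
y = 3 + 0
d = y + 0
c = 8 + 9
x = 7
u = 4 - 0
return 8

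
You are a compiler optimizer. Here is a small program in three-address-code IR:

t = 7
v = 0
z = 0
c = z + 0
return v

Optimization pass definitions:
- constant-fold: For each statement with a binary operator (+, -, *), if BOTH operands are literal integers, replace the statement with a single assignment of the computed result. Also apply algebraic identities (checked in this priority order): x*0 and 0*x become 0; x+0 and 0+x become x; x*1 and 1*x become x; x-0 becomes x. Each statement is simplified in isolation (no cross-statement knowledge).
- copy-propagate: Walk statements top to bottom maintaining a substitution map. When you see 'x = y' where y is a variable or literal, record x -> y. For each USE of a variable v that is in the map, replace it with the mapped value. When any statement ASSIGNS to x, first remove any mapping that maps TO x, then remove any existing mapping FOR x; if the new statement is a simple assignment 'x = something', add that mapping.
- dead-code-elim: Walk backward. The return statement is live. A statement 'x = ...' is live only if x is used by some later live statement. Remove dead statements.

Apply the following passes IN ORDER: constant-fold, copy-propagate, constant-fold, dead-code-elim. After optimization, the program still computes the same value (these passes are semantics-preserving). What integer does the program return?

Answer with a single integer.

Initial IR:
  t = 7
  v = 0
  z = 0
  c = z + 0
  return v
After constant-fold (5 stmts):
  t = 7
  v = 0
  z = 0
  c = z
  return v
After copy-propagate (5 stmts):
  t = 7
  v = 0
  z = 0
  c = 0
  return 0
After constant-fold (5 stmts):
  t = 7
  v = 0
  z = 0
  c = 0
  return 0
After dead-code-elim (1 stmts):
  return 0
Evaluate:
  t = 7  =>  t = 7
  v = 0  =>  v = 0
  z = 0  =>  z = 0
  c = z + 0  =>  c = 0
  return v = 0

Answer: 0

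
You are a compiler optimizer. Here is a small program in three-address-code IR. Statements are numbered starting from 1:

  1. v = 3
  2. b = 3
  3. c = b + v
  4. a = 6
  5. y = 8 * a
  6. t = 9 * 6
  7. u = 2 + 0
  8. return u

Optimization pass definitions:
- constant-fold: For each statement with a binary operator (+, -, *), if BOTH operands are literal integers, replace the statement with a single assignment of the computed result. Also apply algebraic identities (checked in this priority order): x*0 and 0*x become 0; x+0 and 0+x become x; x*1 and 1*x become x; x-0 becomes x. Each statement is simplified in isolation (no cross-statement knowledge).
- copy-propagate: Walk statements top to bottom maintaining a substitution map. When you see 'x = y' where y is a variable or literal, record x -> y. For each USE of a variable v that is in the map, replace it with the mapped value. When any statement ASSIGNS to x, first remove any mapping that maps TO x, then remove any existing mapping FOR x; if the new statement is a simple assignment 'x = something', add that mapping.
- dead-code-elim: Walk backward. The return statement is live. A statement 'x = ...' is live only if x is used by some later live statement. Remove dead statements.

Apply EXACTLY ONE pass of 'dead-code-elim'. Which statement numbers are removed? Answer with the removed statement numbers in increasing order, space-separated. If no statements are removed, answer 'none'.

Answer: 1 2 3 4 5 6

Derivation:
Backward liveness scan:
Stmt 1 'v = 3': DEAD (v not in live set [])
Stmt 2 'b = 3': DEAD (b not in live set [])
Stmt 3 'c = b + v': DEAD (c not in live set [])
Stmt 4 'a = 6': DEAD (a not in live set [])
Stmt 5 'y = 8 * a': DEAD (y not in live set [])
Stmt 6 't = 9 * 6': DEAD (t not in live set [])
Stmt 7 'u = 2 + 0': KEEP (u is live); live-in = []
Stmt 8 'return u': KEEP (return); live-in = ['u']
Removed statement numbers: [1, 2, 3, 4, 5, 6]
Surviving IR:
  u = 2 + 0
  return u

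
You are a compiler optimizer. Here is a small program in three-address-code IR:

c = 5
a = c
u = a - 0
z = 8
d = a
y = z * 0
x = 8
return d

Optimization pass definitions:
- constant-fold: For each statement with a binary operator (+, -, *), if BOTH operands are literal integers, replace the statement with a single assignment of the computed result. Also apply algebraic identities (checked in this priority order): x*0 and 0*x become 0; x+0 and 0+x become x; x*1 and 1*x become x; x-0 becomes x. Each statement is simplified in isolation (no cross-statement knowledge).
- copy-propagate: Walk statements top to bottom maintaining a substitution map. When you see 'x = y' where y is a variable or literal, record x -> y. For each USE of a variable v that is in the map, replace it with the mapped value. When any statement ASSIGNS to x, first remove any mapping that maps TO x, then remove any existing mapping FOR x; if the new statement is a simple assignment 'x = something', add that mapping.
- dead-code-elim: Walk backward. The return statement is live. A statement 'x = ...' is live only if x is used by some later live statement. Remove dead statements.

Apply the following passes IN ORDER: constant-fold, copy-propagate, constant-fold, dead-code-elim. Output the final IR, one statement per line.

Initial IR:
  c = 5
  a = c
  u = a - 0
  z = 8
  d = a
  y = z * 0
  x = 8
  return d
After constant-fold (8 stmts):
  c = 5
  a = c
  u = a
  z = 8
  d = a
  y = 0
  x = 8
  return d
After copy-propagate (8 stmts):
  c = 5
  a = 5
  u = 5
  z = 8
  d = 5
  y = 0
  x = 8
  return 5
After constant-fold (8 stmts):
  c = 5
  a = 5
  u = 5
  z = 8
  d = 5
  y = 0
  x = 8
  return 5
After dead-code-elim (1 stmts):
  return 5

Answer: return 5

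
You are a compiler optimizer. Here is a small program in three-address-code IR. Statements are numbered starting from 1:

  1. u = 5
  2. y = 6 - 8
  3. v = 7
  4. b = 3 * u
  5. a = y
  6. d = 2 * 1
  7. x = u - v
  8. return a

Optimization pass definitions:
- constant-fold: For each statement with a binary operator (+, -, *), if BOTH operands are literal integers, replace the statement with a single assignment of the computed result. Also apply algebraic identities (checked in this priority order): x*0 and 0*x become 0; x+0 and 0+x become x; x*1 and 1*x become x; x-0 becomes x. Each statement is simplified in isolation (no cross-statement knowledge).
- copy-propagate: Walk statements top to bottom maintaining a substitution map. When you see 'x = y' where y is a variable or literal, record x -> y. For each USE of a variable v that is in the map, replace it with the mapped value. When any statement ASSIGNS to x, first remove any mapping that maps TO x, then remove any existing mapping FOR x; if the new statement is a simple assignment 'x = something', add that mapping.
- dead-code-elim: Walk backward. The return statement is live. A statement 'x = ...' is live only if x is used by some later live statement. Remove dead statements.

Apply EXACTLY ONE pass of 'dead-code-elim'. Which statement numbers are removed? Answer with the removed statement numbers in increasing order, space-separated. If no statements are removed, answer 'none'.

Answer: 1 3 4 6 7

Derivation:
Backward liveness scan:
Stmt 1 'u = 5': DEAD (u not in live set [])
Stmt 2 'y = 6 - 8': KEEP (y is live); live-in = []
Stmt 3 'v = 7': DEAD (v not in live set ['y'])
Stmt 4 'b = 3 * u': DEAD (b not in live set ['y'])
Stmt 5 'a = y': KEEP (a is live); live-in = ['y']
Stmt 6 'd = 2 * 1': DEAD (d not in live set ['a'])
Stmt 7 'x = u - v': DEAD (x not in live set ['a'])
Stmt 8 'return a': KEEP (return); live-in = ['a']
Removed statement numbers: [1, 3, 4, 6, 7]
Surviving IR:
  y = 6 - 8
  a = y
  return a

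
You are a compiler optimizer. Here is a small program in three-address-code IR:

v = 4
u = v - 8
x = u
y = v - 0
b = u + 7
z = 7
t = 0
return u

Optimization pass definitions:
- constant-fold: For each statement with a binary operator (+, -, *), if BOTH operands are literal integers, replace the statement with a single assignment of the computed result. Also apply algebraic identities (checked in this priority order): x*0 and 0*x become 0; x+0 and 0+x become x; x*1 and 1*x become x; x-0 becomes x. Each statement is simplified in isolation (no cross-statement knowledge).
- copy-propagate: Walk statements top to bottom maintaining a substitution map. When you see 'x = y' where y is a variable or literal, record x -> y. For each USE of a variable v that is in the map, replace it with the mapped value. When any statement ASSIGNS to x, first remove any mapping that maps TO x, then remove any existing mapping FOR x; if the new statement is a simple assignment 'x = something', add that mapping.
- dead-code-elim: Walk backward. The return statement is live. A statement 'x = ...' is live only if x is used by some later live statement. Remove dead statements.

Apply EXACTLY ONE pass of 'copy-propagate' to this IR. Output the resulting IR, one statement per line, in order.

Applying copy-propagate statement-by-statement:
  [1] v = 4  (unchanged)
  [2] u = v - 8  -> u = 4 - 8
  [3] x = u  (unchanged)
  [4] y = v - 0  -> y = 4 - 0
  [5] b = u + 7  (unchanged)
  [6] z = 7  (unchanged)
  [7] t = 0  (unchanged)
  [8] return u  (unchanged)
Result (8 stmts):
  v = 4
  u = 4 - 8
  x = u
  y = 4 - 0
  b = u + 7
  z = 7
  t = 0
  return u

Answer: v = 4
u = 4 - 8
x = u
y = 4 - 0
b = u + 7
z = 7
t = 0
return u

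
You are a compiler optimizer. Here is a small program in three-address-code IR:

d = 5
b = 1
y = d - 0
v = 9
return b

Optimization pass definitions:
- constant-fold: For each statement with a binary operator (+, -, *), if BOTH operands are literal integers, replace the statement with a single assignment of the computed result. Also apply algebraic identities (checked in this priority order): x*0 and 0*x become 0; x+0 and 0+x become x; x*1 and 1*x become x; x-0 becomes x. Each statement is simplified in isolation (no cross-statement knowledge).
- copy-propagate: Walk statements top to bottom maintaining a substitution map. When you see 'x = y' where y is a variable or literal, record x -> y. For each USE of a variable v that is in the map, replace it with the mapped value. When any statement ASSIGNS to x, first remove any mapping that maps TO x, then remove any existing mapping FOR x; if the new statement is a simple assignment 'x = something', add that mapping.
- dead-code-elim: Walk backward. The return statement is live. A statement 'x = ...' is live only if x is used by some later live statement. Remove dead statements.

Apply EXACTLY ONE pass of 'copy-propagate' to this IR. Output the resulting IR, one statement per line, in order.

Applying copy-propagate statement-by-statement:
  [1] d = 5  (unchanged)
  [2] b = 1  (unchanged)
  [3] y = d - 0  -> y = 5 - 0
  [4] v = 9  (unchanged)
  [5] return b  -> return 1
Result (5 stmts):
  d = 5
  b = 1
  y = 5 - 0
  v = 9
  return 1

Answer: d = 5
b = 1
y = 5 - 0
v = 9
return 1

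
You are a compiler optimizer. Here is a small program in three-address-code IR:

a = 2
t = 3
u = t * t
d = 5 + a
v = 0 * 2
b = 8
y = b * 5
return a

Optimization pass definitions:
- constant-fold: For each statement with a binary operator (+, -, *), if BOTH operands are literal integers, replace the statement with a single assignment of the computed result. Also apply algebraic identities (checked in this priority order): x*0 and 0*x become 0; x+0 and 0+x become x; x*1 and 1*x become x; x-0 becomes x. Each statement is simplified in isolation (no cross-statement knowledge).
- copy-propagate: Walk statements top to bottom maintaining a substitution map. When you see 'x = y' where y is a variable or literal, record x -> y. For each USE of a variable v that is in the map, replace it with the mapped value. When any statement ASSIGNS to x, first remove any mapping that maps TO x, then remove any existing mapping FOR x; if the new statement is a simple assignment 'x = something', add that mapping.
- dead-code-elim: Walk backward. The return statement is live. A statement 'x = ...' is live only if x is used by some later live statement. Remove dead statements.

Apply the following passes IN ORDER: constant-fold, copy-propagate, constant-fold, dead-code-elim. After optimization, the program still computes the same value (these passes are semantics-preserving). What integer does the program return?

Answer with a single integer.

Initial IR:
  a = 2
  t = 3
  u = t * t
  d = 5 + a
  v = 0 * 2
  b = 8
  y = b * 5
  return a
After constant-fold (8 stmts):
  a = 2
  t = 3
  u = t * t
  d = 5 + a
  v = 0
  b = 8
  y = b * 5
  return a
After copy-propagate (8 stmts):
  a = 2
  t = 3
  u = 3 * 3
  d = 5 + 2
  v = 0
  b = 8
  y = 8 * 5
  return 2
After constant-fold (8 stmts):
  a = 2
  t = 3
  u = 9
  d = 7
  v = 0
  b = 8
  y = 40
  return 2
After dead-code-elim (1 stmts):
  return 2
Evaluate:
  a = 2  =>  a = 2
  t = 3  =>  t = 3
  u = t * t  =>  u = 9
  d = 5 + a  =>  d = 7
  v = 0 * 2  =>  v = 0
  b = 8  =>  b = 8
  y = b * 5  =>  y = 40
  return a = 2

Answer: 2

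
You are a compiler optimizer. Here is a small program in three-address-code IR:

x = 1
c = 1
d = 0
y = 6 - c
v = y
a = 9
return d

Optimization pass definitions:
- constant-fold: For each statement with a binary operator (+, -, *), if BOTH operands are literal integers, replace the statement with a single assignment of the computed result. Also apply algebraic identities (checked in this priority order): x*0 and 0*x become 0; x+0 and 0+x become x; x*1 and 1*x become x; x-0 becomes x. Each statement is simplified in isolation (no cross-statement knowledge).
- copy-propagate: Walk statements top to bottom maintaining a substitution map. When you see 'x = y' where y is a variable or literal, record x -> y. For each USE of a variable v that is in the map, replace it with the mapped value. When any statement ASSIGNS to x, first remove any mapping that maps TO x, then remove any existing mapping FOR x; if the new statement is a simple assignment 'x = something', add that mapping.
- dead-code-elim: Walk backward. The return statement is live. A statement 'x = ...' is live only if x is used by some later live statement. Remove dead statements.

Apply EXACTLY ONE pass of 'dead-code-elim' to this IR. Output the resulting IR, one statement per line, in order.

Applying dead-code-elim statement-by-statement:
  [7] return d  -> KEEP (return); live=['d']
  [6] a = 9  -> DEAD (a not live)
  [5] v = y  -> DEAD (v not live)
  [4] y = 6 - c  -> DEAD (y not live)
  [3] d = 0  -> KEEP; live=[]
  [2] c = 1  -> DEAD (c not live)
  [1] x = 1  -> DEAD (x not live)
Result (2 stmts):
  d = 0
  return d

Answer: d = 0
return d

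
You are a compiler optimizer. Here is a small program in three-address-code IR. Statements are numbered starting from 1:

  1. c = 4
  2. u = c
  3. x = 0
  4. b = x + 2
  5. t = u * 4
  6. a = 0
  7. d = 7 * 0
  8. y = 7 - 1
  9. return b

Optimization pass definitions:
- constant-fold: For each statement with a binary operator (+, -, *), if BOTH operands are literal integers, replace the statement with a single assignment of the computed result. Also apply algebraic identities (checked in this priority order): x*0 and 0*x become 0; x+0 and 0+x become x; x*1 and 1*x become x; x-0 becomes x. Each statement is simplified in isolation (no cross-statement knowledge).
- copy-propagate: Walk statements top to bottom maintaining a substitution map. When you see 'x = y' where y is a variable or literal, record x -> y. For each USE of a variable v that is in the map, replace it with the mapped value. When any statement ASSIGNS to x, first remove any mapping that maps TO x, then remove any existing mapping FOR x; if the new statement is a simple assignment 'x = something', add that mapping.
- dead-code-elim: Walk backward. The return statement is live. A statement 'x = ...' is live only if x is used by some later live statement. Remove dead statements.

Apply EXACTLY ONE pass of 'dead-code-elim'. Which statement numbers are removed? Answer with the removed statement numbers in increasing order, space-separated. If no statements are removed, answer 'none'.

Backward liveness scan:
Stmt 1 'c = 4': DEAD (c not in live set [])
Stmt 2 'u = c': DEAD (u not in live set [])
Stmt 3 'x = 0': KEEP (x is live); live-in = []
Stmt 4 'b = x + 2': KEEP (b is live); live-in = ['x']
Stmt 5 't = u * 4': DEAD (t not in live set ['b'])
Stmt 6 'a = 0': DEAD (a not in live set ['b'])
Stmt 7 'd = 7 * 0': DEAD (d not in live set ['b'])
Stmt 8 'y = 7 - 1': DEAD (y not in live set ['b'])
Stmt 9 'return b': KEEP (return); live-in = ['b']
Removed statement numbers: [1, 2, 5, 6, 7, 8]
Surviving IR:
  x = 0
  b = x + 2
  return b

Answer: 1 2 5 6 7 8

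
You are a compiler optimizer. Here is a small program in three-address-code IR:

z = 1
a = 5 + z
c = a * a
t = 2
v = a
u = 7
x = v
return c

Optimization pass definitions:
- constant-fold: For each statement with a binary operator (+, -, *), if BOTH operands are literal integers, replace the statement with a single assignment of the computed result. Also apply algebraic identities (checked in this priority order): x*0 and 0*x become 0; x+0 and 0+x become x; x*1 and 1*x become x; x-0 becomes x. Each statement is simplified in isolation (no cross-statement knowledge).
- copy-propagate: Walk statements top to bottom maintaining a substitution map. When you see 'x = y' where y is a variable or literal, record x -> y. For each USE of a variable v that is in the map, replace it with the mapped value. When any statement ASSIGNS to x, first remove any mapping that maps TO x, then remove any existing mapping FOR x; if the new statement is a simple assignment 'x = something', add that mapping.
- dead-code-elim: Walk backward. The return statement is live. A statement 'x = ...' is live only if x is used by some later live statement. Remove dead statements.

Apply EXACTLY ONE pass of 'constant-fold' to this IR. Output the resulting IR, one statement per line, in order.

Answer: z = 1
a = 5 + z
c = a * a
t = 2
v = a
u = 7
x = v
return c

Derivation:
Applying constant-fold statement-by-statement:
  [1] z = 1  (unchanged)
  [2] a = 5 + z  (unchanged)
  [3] c = a * a  (unchanged)
  [4] t = 2  (unchanged)
  [5] v = a  (unchanged)
  [6] u = 7  (unchanged)
  [7] x = v  (unchanged)
  [8] return c  (unchanged)
Result (8 stmts):
  z = 1
  a = 5 + z
  c = a * a
  t = 2
  v = a
  u = 7
  x = v
  return c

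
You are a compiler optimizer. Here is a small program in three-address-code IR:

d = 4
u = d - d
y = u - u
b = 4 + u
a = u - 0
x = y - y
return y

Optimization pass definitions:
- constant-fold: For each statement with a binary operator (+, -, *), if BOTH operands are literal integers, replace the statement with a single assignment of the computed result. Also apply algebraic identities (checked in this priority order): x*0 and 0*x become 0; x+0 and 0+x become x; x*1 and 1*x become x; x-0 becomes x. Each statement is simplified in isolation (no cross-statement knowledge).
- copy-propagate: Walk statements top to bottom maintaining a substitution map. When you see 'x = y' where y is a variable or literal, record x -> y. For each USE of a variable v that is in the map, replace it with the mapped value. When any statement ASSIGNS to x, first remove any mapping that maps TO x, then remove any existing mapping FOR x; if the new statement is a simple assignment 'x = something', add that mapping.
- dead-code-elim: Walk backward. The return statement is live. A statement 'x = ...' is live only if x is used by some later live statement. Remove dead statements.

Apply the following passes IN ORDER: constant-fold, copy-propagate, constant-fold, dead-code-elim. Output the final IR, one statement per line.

Answer: u = 0
y = u - u
return y

Derivation:
Initial IR:
  d = 4
  u = d - d
  y = u - u
  b = 4 + u
  a = u - 0
  x = y - y
  return y
After constant-fold (7 stmts):
  d = 4
  u = d - d
  y = u - u
  b = 4 + u
  a = u
  x = y - y
  return y
After copy-propagate (7 stmts):
  d = 4
  u = 4 - 4
  y = u - u
  b = 4 + u
  a = u
  x = y - y
  return y
After constant-fold (7 stmts):
  d = 4
  u = 0
  y = u - u
  b = 4 + u
  a = u
  x = y - y
  return y
After dead-code-elim (3 stmts):
  u = 0
  y = u - u
  return y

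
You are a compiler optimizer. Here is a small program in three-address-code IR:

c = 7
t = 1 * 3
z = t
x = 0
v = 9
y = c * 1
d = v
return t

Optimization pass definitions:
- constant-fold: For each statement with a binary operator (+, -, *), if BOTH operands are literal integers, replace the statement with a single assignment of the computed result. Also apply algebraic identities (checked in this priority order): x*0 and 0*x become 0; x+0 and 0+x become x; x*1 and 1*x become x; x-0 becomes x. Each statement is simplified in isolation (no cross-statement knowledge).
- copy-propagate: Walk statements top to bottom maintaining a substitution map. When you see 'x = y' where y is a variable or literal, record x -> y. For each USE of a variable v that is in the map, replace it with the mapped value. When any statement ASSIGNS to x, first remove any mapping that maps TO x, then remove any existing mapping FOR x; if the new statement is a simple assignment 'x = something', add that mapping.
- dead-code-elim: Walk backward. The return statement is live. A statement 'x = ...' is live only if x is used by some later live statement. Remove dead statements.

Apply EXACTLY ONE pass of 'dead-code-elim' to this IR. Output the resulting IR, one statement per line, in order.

Applying dead-code-elim statement-by-statement:
  [8] return t  -> KEEP (return); live=['t']
  [7] d = v  -> DEAD (d not live)
  [6] y = c * 1  -> DEAD (y not live)
  [5] v = 9  -> DEAD (v not live)
  [4] x = 0  -> DEAD (x not live)
  [3] z = t  -> DEAD (z not live)
  [2] t = 1 * 3  -> KEEP; live=[]
  [1] c = 7  -> DEAD (c not live)
Result (2 stmts):
  t = 1 * 3
  return t

Answer: t = 1 * 3
return t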